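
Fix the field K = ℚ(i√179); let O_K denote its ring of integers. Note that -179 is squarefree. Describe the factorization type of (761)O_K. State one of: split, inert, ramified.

-179 mod 4 = 1, hence disc K = -179 and O_K = ℤ[(1+√-179)/2].
Since gcd(761, -179) = 1 the prime 761 does not ramify.
Euler's criterion: (-179)^380 mod 761 = 1. Thus (-179|761) = 1.
d is a quadratic residue mod p, hence 761 splits in O_K.

split — (761) = 𝔭₁𝔭₂ with 𝔭₁ ≠ 𝔭₂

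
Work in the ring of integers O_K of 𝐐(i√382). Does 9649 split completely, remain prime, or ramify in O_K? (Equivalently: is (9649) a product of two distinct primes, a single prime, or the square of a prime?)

inert

Since -382 ≢ 1 mod 4, the ring of integers is ℤ[√-382] with discriminant 4·(-382) = -1528.
disc(K) = -1528 is not divisible by 9649; 9649 is unramified.
(-382/9649) = 9267^4824 mod 9649 = 9648, giving Legendre symbol -1.
Legendre symbol -1 ⇒ 9649 is inert.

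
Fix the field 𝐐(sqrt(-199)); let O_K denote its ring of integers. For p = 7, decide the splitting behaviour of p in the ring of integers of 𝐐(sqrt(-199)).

split

Since -199 ≡ 1 mod 4, the ring of integers is ℤ[(1+√-199)/2] with discriminant -199.
7 ∤ -199, so 7 is unramified.
Legendre symbol by Euler's criterion: (-199/7) ≡ (-199)^3 ≡ 1 (mod 7), i.e. (-199/7) = 1.
(-199/7) = 1, so 7 splits.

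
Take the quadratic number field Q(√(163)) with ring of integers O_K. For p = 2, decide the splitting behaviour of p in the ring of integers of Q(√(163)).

163 mod 4 = 3, hence disc K = 4·163 = 652 and O_K = ℤ[√163].
disc(K) = 652 = 2·326, so p = 2 is ramified.

ramified — (2) = 𝔭²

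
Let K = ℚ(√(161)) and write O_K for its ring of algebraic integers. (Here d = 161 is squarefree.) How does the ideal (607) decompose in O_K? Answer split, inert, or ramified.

d = 161 ≡ 1 (mod 4), so O_K = ℤ[(1+√161)/2] and disc(K) = d = 161.
Since gcd(607, 161) = 1 the prime 607 does not ramify.
(161/607) = 161^303 mod 607 = 606, giving Legendre symbol -1.
Legendre symbol -1 ⇒ 607 is inert.

607 remains inert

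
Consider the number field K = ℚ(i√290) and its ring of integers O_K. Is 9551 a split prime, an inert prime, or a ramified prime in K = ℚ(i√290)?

splits completely

Since -290 ≢ 1 mod 4, the ring of integers is ℤ[√-290] with discriminant 4·(-290) = -1160.
disc(K) = -1160 is not divisible by 9551; 9551 is unramified.
(-290/9551) = 9261^4775 mod 9551 = 1, giving Legendre symbol 1.
(-290/9551) = 1, so 9551 splits.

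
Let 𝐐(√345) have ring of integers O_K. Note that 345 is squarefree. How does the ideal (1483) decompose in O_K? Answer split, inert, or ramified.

Since 345 ≡ 1 mod 4, the ring of integers is ℤ[(1+√345)/2] with discriminant 345.
1483 ∤ 345, so 1483 is unramified.
Legendre symbol by Euler's criterion: (345/1483) ≡ 345^741 ≡ 1 (mod 1483), i.e. (345/1483) = 1.
d is a quadratic residue mod p, hence 1483 splits in O_K.

split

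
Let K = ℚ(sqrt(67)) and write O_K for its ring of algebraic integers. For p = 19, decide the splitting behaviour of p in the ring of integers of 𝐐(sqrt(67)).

Since 67 ≢ 1 mod 4, the ring of integers is ℤ[√67] with discriminant 4·67 = 268.
19 ∤ 268, so 19 is unramified.
(67/19) = 10^9 mod 19 = 18, giving Legendre symbol -1.
Legendre symbol -1 ⇒ 19 is inert.

inert — (19) stays prime in O_K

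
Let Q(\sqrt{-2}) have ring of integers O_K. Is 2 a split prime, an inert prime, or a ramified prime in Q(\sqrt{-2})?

d = -2 ≡ 2 (mod 4), so O_K = ℤ[√-2] and disc(K) = 4d = -8.
Ramification test: 2 | -8. The prime 2 ramifies in K.

ramified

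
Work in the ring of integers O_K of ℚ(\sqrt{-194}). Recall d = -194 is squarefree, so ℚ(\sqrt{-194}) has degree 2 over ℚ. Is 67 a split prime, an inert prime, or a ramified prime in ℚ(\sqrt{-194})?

remains prime (inert)

d = -194 ≡ 2 (mod 4), so O_K = ℤ[√-194] and disc(K) = 4d = -776.
Since gcd(67, -776) = 1 the prime 67 does not ramify.
Euler's criterion: (-194)^33 mod 67 = 66. Thus (-194|67) = -1.
d is a non-residue mod p, hence 67 remains inert in O_K.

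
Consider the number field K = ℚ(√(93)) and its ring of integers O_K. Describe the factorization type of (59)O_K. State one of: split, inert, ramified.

remains prime (inert)

93 mod 4 = 1, hence disc K = 93 and O_K = ℤ[(1+√93)/2].
59 ∤ 93, so 59 is unramified.
Compute (93/59) via Euler: 34^((59-1)/2) mod 59 = 58, so (93/59) = -1.
(93/59) = -1, so 59 is inert.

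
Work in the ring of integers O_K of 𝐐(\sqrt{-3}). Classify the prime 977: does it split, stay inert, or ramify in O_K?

p is inert

d = -3 ≡ 1 (mod 4), so O_K = ℤ[(1+√-3)/2] and disc(K) = d = -3.
977 ∤ -3, so 977 is unramified.
Legendre symbol by Euler's criterion: (-3/977) ≡ (-3)^488 ≡ 976 (mod 977), i.e. (-3/977) = -1.
Legendre symbol -1 ⇒ 977 is inert.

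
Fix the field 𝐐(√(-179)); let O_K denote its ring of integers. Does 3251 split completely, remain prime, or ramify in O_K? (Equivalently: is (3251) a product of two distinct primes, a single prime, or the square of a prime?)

3251 splits in O_K

Since -179 ≡ 1 mod 4, the ring of integers is ℤ[(1+√-179)/2] with discriminant -179.
Since gcd(3251, -179) = 1 the prime 3251 does not ramify.
Compute (-179/3251) via Euler: 3072^((3251-1)/2) mod 3251 = 1, so (-179/3251) = 1.
Legendre symbol 1 ⇒ 3251 is split.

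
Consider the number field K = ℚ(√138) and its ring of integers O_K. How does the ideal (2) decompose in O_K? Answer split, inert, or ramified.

ramifies in O_K

Since 138 ≢ 1 mod 4, the ring of integers is ℤ[√138] with discriminant 4·138 = 552.
Ramification test: 2 | 552. The prime 2 ramifies in K.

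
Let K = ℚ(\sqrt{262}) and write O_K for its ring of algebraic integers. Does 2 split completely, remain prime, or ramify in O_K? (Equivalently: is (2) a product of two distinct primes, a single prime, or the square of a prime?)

d = 262 ≡ 2 (mod 4), so O_K = ℤ[√262] and disc(K) = 4d = 1048.
2 divides disc(K) = 1048, so 2 ramifies.

ramified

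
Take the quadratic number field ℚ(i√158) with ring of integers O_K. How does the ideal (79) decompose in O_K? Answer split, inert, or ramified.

ramifies in O_K

d = -158 ≡ 2 (mod 4), so O_K = ℤ[√-158] and disc(K) = 4d = -632.
disc(K) = -632 = 79·(-8), so p = 79 is ramified.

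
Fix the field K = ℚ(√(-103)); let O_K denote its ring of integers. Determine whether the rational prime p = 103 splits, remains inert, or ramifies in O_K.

d = -103 ≡ 1 (mod 4), so O_K = ℤ[(1+√-103)/2] and disc(K) = d = -103.
Ramification test: 103 | -103. The prime 103 ramifies in K.

103 is ramified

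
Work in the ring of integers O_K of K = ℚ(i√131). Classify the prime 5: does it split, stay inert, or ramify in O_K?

Since -131 ≡ 1 mod 4, the ring of integers is ℤ[(1+√-131)/2] with discriminant -131.
Since gcd(5, -131) = 1 the prime 5 does not ramify.
(-131/5) = 4^2 mod 5 = 1, giving Legendre symbol 1.
d is a quadratic residue mod p, hence 5 splits in O_K.

p splits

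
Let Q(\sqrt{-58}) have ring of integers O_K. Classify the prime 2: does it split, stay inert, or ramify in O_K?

Since -58 ≢ 1 mod 4, the ring of integers is ℤ[√-58] with discriminant 4·(-58) = -232.
disc(K) = -232 = 2·(-116), so p = 2 is ramified.

ramifies in O_K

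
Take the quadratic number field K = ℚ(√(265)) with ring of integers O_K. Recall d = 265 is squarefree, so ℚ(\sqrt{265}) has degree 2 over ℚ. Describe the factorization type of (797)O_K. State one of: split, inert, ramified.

d = 265 ≡ 1 (mod 4), so O_K = ℤ[(1+√265)/2] and disc(K) = d = 265.
disc(K) = 265 is not divisible by 797; 797 is unramified.
(265/797) = 265^398 mod 797 = 1, giving Legendre symbol 1.
Legendre symbol 1 ⇒ 797 is split.

p splits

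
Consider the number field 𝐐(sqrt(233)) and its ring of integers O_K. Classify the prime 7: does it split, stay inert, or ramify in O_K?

p splits

233 mod 4 = 1, hence disc K = 233 and O_K = ℤ[(1+√233)/2].
disc(K) = 233 is not divisible by 7; 7 is unramified.
Legendre symbol by Euler's criterion: (233/7) ≡ 233^3 ≡ 1 (mod 7), i.e. (233/7) = 1.
Legendre symbol 1 ⇒ 7 is split.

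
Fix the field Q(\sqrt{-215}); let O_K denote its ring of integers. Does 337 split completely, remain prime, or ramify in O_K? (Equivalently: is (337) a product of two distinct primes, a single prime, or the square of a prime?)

Since -215 ≡ 1 mod 4, the ring of integers is ℤ[(1+√-215)/2] with discriminant -215.
Since gcd(337, -215) = 1 the prime 337 does not ramify.
(-215/337) = 122^168 mod 337 = 336, giving Legendre symbol -1.
d is a non-residue mod p, hence 337 remains inert in O_K.

inert — (337) stays prime in O_K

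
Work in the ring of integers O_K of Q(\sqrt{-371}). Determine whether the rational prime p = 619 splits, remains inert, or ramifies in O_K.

remains prime (inert)

-371 mod 4 = 1, hence disc K = -371 and O_K = ℤ[(1+√-371)/2].
Since gcd(619, -371) = 1 the prime 619 does not ramify.
Euler's criterion: (-371)^309 mod 619 = 618. Thus (-371|619) = -1.
(-371/619) = -1, so 619 is inert.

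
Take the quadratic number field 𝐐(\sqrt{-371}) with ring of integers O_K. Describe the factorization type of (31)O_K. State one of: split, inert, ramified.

split

d = -371 ≡ 1 (mod 4), so O_K = ℤ[(1+√-371)/2] and disc(K) = d = -371.
disc(K) = -371 is not divisible by 31; 31 is unramified.
(-371/31) = 1^15 mod 31 = 1, giving Legendre symbol 1.
d is a quadratic residue mod p, hence 31 splits in O_K.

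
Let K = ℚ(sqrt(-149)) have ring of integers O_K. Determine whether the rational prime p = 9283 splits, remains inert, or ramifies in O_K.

p is inert

-149 mod 4 = 3, hence disc K = 4·(-149) = -596 and O_K = ℤ[√-149].
disc(K) = -596 is not divisible by 9283; 9283 is unramified.
Euler's criterion: (-149)^4641 mod 9283 = 9282. Thus (-149|9283) = -1.
(-149/9283) = -1, so 9283 is inert.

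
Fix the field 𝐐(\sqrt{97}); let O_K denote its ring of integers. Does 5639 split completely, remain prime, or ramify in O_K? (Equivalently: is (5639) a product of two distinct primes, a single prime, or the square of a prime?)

97 mod 4 = 1, hence disc K = 97 and O_K = ℤ[(1+√97)/2].
disc(K) = 97 is not divisible by 5639; 5639 is unramified.
Legendre symbol by Euler's criterion: (97/5639) ≡ 97^2819 ≡ 5638 (mod 5639), i.e. (97/5639) = -1.
d is a non-residue mod p, hence 5639 remains inert in O_K.

inert — (5639) stays prime in O_K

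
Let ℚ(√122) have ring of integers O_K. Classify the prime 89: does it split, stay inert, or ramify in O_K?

inert — (89) stays prime in O_K

Since 122 ≢ 1 mod 4, the ring of integers is ℤ[√122] with discriminant 4·122 = 488.
89 ∤ 488, so 89 is unramified.
Euler's criterion: 122^44 mod 89 = 88. Thus (122|89) = -1.
Legendre symbol -1 ⇒ 89 is inert.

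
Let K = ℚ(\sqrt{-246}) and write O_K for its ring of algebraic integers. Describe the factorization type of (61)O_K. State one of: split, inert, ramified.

-246 mod 4 = 2, hence disc K = 4·(-246) = -984 and O_K = ℤ[√-246].
Since gcd(61, -984) = 1 the prime 61 does not ramify.
(-246/61) = 59^30 mod 61 = 60, giving Legendre symbol -1.
(-246/61) = -1, so 61 is inert.

inert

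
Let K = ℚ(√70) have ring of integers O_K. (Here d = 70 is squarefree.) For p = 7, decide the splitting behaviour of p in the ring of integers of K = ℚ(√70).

70 mod 4 = 2, hence disc K = 4·70 = 280 and O_K = ℤ[√70].
Ramification test: 7 | 280. The prime 7 ramifies in K.

ramified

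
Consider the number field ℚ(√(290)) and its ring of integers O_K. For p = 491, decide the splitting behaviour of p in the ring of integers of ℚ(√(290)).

split

290 mod 4 = 2, hence disc K = 4·290 = 1160 and O_K = ℤ[√290].
disc(K) = 1160 is not divisible by 491; 491 is unramified.
Euler's criterion: 290^245 mod 491 = 1. Thus (290|491) = 1.
(290/491) = 1, so 491 splits.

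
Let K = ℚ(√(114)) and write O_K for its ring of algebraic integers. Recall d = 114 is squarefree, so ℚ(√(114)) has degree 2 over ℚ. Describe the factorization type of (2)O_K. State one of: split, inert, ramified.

114 mod 4 = 2, hence disc K = 4·114 = 456 and O_K = ℤ[√114].
2 divides disc(K) = 456, so 2 ramifies.

p ramifies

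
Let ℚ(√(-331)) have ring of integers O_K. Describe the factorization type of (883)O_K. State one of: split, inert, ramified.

inert — (883) stays prime in O_K

d = -331 ≡ 1 (mod 4), so O_K = ℤ[(1+√-331)/2] and disc(K) = d = -331.
Since gcd(883, -331) = 1 the prime 883 does not ramify.
Legendre symbol by Euler's criterion: (-331/883) ≡ (-331)^441 ≡ 882 (mod 883), i.e. (-331/883) = -1.
Legendre symbol -1 ⇒ 883 is inert.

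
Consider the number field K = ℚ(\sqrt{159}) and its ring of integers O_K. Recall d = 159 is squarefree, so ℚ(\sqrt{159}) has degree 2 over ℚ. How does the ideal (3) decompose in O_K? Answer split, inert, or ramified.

Since 159 ≢ 1 mod 4, the ring of integers is ℤ[√159] with discriminant 4·159 = 636.
Ramification test: 3 | 636. The prime 3 ramifies in K.

ramified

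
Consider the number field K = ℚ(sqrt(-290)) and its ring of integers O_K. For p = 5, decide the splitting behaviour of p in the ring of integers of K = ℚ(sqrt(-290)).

Since -290 ≢ 1 mod 4, the ring of integers is ℤ[√-290] with discriminant 4·(-290) = -1160.
Ramification test: 5 | -1160. The prime 5 ramifies in K.

p ramifies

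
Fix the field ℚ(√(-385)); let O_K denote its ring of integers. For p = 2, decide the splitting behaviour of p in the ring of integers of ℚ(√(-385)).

d = -385 ≡ 3 (mod 4), so O_K = ℤ[√-385] and disc(K) = 4d = -1540.
Ramification test: 2 | -1540. The prime 2 ramifies in K.

ramified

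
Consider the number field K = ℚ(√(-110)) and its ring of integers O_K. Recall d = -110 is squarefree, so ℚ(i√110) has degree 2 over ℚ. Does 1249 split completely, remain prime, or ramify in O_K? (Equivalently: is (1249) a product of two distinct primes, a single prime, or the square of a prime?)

Since -110 ≢ 1 mod 4, the ring of integers is ℤ[√-110] with discriminant 4·(-110) = -440.
1249 ∤ -440, so 1249 is unramified.
Compute (-110/1249) via Euler: 1139^((1249-1)/2) mod 1249 = 1248, so (-110/1249) = -1.
(-110/1249) = -1, so 1249 is inert.

p is inert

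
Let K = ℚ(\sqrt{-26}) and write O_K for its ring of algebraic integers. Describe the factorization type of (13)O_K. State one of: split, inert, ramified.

p ramifies

d = -26 ≡ 2 (mod 4), so O_K = ℤ[√-26] and disc(K) = 4d = -104.
Ramification test: 13 | -104. The prime 13 ramifies in K.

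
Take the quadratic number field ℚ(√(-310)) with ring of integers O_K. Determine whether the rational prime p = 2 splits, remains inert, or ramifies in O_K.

2 is ramified

Since -310 ≢ 1 mod 4, the ring of integers is ℤ[√-310] with discriminant 4·(-310) = -1240.
Ramification test: 2 | -1240. The prime 2 ramifies in K.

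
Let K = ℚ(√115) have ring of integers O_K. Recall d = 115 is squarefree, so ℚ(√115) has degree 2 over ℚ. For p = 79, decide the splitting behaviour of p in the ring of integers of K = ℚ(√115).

Since 115 ≢ 1 mod 4, the ring of integers is ℤ[√115] with discriminant 4·115 = 460.
79 ∤ 460, so 79 is unramified.
Euler's criterion: 115^39 mod 79 = 1. Thus (115|79) = 1.
d is a quadratic residue mod p, hence 79 splits in O_K.

split — (79) = 𝔭₁𝔭₂ with 𝔭₁ ≠ 𝔭₂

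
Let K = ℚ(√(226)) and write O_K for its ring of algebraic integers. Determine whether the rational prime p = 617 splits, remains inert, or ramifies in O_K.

d = 226 ≡ 2 (mod 4), so O_K = ℤ[√226] and disc(K) = 4d = 904.
617 ∤ 904, so 617 is unramified.
(226/617) = 226^308 mod 617 = 1, giving Legendre symbol 1.
d is a quadratic residue mod p, hence 617 splits in O_K.

splits completely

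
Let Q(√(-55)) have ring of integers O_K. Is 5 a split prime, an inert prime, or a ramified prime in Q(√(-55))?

d = -55 ≡ 1 (mod 4), so O_K = ℤ[(1+√-55)/2] and disc(K) = d = -55.
5 divides disc(K) = -55, so 5 ramifies.

ramifies in O_K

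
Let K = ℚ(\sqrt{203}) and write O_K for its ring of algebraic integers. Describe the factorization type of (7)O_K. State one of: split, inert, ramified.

203 mod 4 = 3, hence disc K = 4·203 = 812 and O_K = ℤ[√203].
7 divides disc(K) = 812, so 7 ramifies.

ramifies in O_K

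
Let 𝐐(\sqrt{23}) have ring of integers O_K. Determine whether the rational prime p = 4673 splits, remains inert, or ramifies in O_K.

p splits

d = 23 ≡ 3 (mod 4), so O_K = ℤ[√23] and disc(K) = 4d = 92.
Since gcd(4673, 92) = 1 the prime 4673 does not ramify.
Compute (23/4673) via Euler: 23^((4673-1)/2) mod 4673 = 1, so (23/4673) = 1.
(23/4673) = 1, so 4673 splits.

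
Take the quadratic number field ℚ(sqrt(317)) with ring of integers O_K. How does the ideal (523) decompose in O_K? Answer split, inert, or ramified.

remains prime (inert)

Since 317 ≡ 1 mod 4, the ring of integers is ℤ[(1+√317)/2] with discriminant 317.
Since gcd(523, 317) = 1 the prime 523 does not ramify.
Legendre symbol by Euler's criterion: (317/523) ≡ 317^261 ≡ 522 (mod 523), i.e. (317/523) = -1.
d is a non-residue mod p, hence 523 remains inert in O_K.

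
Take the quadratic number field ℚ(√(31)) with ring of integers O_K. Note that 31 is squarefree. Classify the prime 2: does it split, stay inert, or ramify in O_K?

p ramifies

d = 31 ≡ 3 (mod 4), so O_K = ℤ[√31] and disc(K) = 4d = 124.
Ramification test: 2 | 124. The prime 2 ramifies in K.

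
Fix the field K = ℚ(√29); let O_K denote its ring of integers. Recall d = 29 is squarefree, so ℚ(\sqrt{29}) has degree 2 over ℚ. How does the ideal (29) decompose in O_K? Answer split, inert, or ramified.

29 mod 4 = 1, hence disc K = 29 and O_K = ℤ[(1+√29)/2].
29 divides disc(K) = 29, so 29 ramifies.

ramified — (29) = 𝔭²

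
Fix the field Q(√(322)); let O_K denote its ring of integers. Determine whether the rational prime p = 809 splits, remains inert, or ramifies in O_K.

splits completely

Since 322 ≢ 1 mod 4, the ring of integers is ℤ[√322] with discriminant 4·322 = 1288.
809 ∤ 1288, so 809 is unramified.
Compute (322/809) via Euler: 322^((809-1)/2) mod 809 = 1, so (322/809) = 1.
d is a quadratic residue mod p, hence 809 splits in O_K.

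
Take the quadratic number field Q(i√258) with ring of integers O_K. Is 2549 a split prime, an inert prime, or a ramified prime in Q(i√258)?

inert

-258 mod 4 = 2, hence disc K = 4·(-258) = -1032 and O_K = ℤ[√-258].
disc(K) = -1032 is not divisible by 2549; 2549 is unramified.
Compute (-258/2549) via Euler: 2291^((2549-1)/2) mod 2549 = 2548, so (-258/2549) = -1.
(-258/2549) = -1, so 2549 is inert.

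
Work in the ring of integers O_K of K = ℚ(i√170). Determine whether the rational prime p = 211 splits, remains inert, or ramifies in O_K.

211 remains inert

-170 mod 4 = 2, hence disc K = 4·(-170) = -680 and O_K = ℤ[√-170].
disc(K) = -680 is not divisible by 211; 211 is unramified.
Legendre symbol by Euler's criterion: (-170/211) ≡ (-170)^105 ≡ 210 (mod 211), i.e. (-170/211) = -1.
(-170/211) = -1, so 211 is inert.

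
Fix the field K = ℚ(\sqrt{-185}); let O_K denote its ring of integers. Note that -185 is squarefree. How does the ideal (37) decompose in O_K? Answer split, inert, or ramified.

Since -185 ≢ 1 mod 4, the ring of integers is ℤ[√-185] with discriminant 4·(-185) = -740.
37 divides disc(K) = -740, so 37 ramifies.

ramified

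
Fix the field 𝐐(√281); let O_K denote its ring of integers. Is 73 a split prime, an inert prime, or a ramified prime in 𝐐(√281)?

inert — (73) stays prime in O_K

Since 281 ≡ 1 mod 4, the ring of integers is ℤ[(1+√281)/2] with discriminant 281.
Since gcd(73, 281) = 1 the prime 73 does not ramify.
(281/73) = 62^36 mod 73 = 72, giving Legendre symbol -1.
d is a non-residue mod p, hence 73 remains inert in O_K.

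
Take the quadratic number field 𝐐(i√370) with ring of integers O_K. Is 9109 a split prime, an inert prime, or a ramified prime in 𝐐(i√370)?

Since -370 ≢ 1 mod 4, the ring of integers is ℤ[√-370] with discriminant 4·(-370) = -1480.
9109 ∤ -1480, so 9109 is unramified.
Compute (-370/9109) via Euler: 8739^((9109-1)/2) mod 9109 = 9108, so (-370/9109) = -1.
(-370/9109) = -1, so 9109 is inert.

9109 remains inert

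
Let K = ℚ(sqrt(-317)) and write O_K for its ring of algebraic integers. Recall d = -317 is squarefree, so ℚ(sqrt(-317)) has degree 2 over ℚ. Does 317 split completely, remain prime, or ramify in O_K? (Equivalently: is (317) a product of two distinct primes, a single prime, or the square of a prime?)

ramifies in O_K

d = -317 ≡ 3 (mod 4), so O_K = ℤ[√-317] and disc(K) = 4d = -1268.
disc(K) = -1268 = 317·(-4), so p = 317 is ramified.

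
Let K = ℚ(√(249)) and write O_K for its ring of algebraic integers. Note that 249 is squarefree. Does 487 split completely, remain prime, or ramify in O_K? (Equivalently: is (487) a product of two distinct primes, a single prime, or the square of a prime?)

249 mod 4 = 1, hence disc K = 249 and O_K = ℤ[(1+√249)/2].
Since gcd(487, 249) = 1 the prime 487 does not ramify.
Legendre symbol by Euler's criterion: (249/487) ≡ 249^243 ≡ 486 (mod 487), i.e. (249/487) = -1.
d is a non-residue mod p, hence 487 remains inert in O_K.

inert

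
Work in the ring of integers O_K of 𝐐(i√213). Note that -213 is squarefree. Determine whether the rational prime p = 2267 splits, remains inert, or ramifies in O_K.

Since -213 ≢ 1 mod 4, the ring of integers is ℤ[√-213] with discriminant 4·(-213) = -852.
disc(K) = -852 is not divisible by 2267; 2267 is unramified.
Compute (-213/2267) via Euler: 2054^((2267-1)/2) mod 2267 = 2266, so (-213/2267) = -1.
(-213/2267) = -1, so 2267 is inert.

2267 remains inert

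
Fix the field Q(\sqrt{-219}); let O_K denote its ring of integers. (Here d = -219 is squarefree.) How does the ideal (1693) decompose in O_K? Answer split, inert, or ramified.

Since -219 ≡ 1 mod 4, the ring of integers is ℤ[(1+√-219)/2] with discriminant -219.
1693 ∤ -219, so 1693 is unramified.
(-219/1693) = 1474^846 mod 1693 = 1692, giving Legendre symbol -1.
Legendre symbol -1 ⇒ 1693 is inert.

inert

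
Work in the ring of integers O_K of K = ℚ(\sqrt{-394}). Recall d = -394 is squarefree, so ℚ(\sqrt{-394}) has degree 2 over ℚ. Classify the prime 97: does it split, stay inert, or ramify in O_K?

splits completely

-394 mod 4 = 2, hence disc K = 4·(-394) = -1576 and O_K = ℤ[√-394].
disc(K) = -1576 is not divisible by 97; 97 is unramified.
Compute (-394/97) via Euler: 91^((97-1)/2) mod 97 = 1, so (-394/97) = 1.
(-394/97) = 1, so 97 splits.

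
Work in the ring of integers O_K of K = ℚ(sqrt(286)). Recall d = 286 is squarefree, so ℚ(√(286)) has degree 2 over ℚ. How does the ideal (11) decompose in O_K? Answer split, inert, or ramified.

p ramifies

Since 286 ≢ 1 mod 4, the ring of integers is ℤ[√286] with discriminant 4·286 = 1144.
11 divides disc(K) = 1144, so 11 ramifies.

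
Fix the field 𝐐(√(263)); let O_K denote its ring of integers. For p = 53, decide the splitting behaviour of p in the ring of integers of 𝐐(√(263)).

Since 263 ≢ 1 mod 4, the ring of integers is ℤ[√263] with discriminant 4·263 = 1052.
53 ∤ 1052, so 53 is unramified.
Legendre symbol by Euler's criterion: (263/53) ≡ 263^26 ≡ 52 (mod 53), i.e. (263/53) = -1.
Legendre symbol -1 ⇒ 53 is inert.

inert — (53) stays prime in O_K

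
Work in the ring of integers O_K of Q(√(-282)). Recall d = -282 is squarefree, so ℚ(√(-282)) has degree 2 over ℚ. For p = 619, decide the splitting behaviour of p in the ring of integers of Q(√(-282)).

p splits

d = -282 ≡ 2 (mod 4), so O_K = ℤ[√-282] and disc(K) = 4d = -1128.
Since gcd(619, -1128) = 1 the prime 619 does not ramify.
(-282/619) = 337^309 mod 619 = 1, giving Legendre symbol 1.
(-282/619) = 1, so 619 splits.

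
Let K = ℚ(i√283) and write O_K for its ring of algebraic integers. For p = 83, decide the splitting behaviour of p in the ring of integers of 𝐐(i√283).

split

Since -283 ≡ 1 mod 4, the ring of integers is ℤ[(1+√-283)/2] with discriminant -283.
disc(K) = -283 is not divisible by 83; 83 is unramified.
Compute (-283/83) via Euler: 49^((83-1)/2) mod 83 = 1, so (-283/83) = 1.
d is a quadratic residue mod p, hence 83 splits in O_K.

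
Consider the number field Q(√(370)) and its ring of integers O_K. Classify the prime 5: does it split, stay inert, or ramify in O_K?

p ramifies

370 mod 4 = 2, hence disc K = 4·370 = 1480 and O_K = ℤ[√370].
Ramification test: 5 | 1480. The prime 5 ramifies in K.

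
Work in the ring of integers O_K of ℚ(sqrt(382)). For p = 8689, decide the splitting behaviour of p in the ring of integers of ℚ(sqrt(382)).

Since 382 ≢ 1 mod 4, the ring of integers is ℤ[√382] with discriminant 4·382 = 1528.
disc(K) = 1528 is not divisible by 8689; 8689 is unramified.
(382/8689) = 382^4344 mod 8689 = 8688, giving Legendre symbol -1.
Legendre symbol -1 ⇒ 8689 is inert.

p is inert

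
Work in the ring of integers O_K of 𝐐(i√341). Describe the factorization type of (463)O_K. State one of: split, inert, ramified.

p splits

d = -341 ≡ 3 (mod 4), so O_K = ℤ[√-341] and disc(K) = 4d = -1364.
Since gcd(463, -1364) = 1 the prime 463 does not ramify.
(-341/463) = 122^231 mod 463 = 1, giving Legendre symbol 1.
d is a quadratic residue mod p, hence 463 splits in O_K.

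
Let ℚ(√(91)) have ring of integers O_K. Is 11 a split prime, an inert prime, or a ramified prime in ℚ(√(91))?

Since 91 ≢ 1 mod 4, the ring of integers is ℤ[√91] with discriminant 4·91 = 364.
11 ∤ 364, so 11 is unramified.
Compute (91/11) via Euler: 3^((11-1)/2) mod 11 = 1, so (91/11) = 1.
Legendre symbol 1 ⇒ 11 is split.

p splits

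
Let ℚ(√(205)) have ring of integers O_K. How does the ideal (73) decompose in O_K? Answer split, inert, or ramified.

p is inert

d = 205 ≡ 1 (mod 4), so O_K = ℤ[(1+√205)/2] and disc(K) = d = 205.
Since gcd(73, 205) = 1 the prime 73 does not ramify.
Euler's criterion: 205^36 mod 73 = 72. Thus (205|73) = -1.
Legendre symbol -1 ⇒ 73 is inert.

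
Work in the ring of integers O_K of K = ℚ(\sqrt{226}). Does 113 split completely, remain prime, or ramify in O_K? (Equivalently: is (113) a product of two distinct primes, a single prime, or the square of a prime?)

226 mod 4 = 2, hence disc K = 4·226 = 904 and O_K = ℤ[√226].
disc(K) = 904 = 113·8, so p = 113 is ramified.

ramifies in O_K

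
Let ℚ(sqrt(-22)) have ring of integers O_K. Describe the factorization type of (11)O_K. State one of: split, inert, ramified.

11 is ramified

-22 mod 4 = 2, hence disc K = 4·(-22) = -88 and O_K = ℤ[√-22].
11 divides disc(K) = -88, so 11 ramifies.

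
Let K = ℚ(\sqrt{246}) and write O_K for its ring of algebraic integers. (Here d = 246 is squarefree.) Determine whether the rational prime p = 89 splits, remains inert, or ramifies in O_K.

d = 246 ≡ 2 (mod 4), so O_K = ℤ[√246] and disc(K) = 4d = 984.
89 ∤ 984, so 89 is unramified.
Euler's criterion: 246^44 mod 89 = 1. Thus (246|89) = 1.
Legendre symbol 1 ⇒ 89 is split.

split — (89) = 𝔭₁𝔭₂ with 𝔭₁ ≠ 𝔭₂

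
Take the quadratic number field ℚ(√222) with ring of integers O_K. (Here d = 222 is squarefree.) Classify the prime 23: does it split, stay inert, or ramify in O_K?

p is inert

Since 222 ≢ 1 mod 4, the ring of integers is ℤ[√222] with discriminant 4·222 = 888.
23 ∤ 888, so 23 is unramified.
Euler's criterion: 222^11 mod 23 = 22. Thus (222|23) = -1.
d is a non-residue mod p, hence 23 remains inert in O_K.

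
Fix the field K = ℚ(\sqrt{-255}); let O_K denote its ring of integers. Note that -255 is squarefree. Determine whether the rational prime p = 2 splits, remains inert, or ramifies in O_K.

p splits

d = -255 ≡ 1 (mod 4), so O_K = ℤ[(1+√-255)/2] and disc(K) = d = -255.
Since gcd(2, -255) = 1 the prime 2 does not ramify.
For p = 2 with d ≡ 1 (mod 4): d mod 8 = 1, so 2 splits.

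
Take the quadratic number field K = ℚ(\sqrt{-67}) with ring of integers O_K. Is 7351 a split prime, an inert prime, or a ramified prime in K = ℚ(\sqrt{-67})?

7351 remains inert

-67 mod 4 = 1, hence disc K = -67 and O_K = ℤ[(1+√-67)/2].
7351 ∤ -67, so 7351 is unramified.
Legendre symbol by Euler's criterion: (-67/7351) ≡ (-67)^3675 ≡ 7350 (mod 7351), i.e. (-67/7351) = -1.
(-67/7351) = -1, so 7351 is inert.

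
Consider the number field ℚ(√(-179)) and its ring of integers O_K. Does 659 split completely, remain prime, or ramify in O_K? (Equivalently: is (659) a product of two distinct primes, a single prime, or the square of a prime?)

Since -179 ≡ 1 mod 4, the ring of integers is ℤ[(1+√-179)/2] with discriminant -179.
disc(K) = -179 is not divisible by 659; 659 is unramified.
Compute (-179/659) via Euler: 480^((659-1)/2) mod 659 = 658, so (-179/659) = -1.
Legendre symbol -1 ⇒ 659 is inert.

inert — (659) stays prime in O_K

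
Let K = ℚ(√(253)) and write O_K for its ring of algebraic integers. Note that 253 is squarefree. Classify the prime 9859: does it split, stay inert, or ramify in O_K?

p is inert

Since 253 ≡ 1 mod 4, the ring of integers is ℤ[(1+√253)/2] with discriminant 253.
disc(K) = 253 is not divisible by 9859; 9859 is unramified.
(253/9859) = 253^4929 mod 9859 = 9858, giving Legendre symbol -1.
d is a non-residue mod p, hence 9859 remains inert in O_K.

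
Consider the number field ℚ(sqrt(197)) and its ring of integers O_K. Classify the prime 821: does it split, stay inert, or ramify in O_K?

Since 197 ≡ 1 mod 4, the ring of integers is ℤ[(1+√197)/2] with discriminant 197.
disc(K) = 197 is not divisible by 821; 821 is unramified.
(197/821) = 197^410 mod 821 = 1, giving Legendre symbol 1.
(197/821) = 1, so 821 splits.

splits completely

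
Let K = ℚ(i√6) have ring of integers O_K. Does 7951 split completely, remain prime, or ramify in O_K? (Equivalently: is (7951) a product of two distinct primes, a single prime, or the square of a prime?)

d = -6 ≡ 2 (mod 4), so O_K = ℤ[√-6] and disc(K) = 4d = -24.
Since gcd(7951, -24) = 1 the prime 7951 does not ramify.
(-6/7951) = 7945^3975 mod 7951 = 1, giving Legendre symbol 1.
d is a quadratic residue mod p, hence 7951 splits in O_K.

p splits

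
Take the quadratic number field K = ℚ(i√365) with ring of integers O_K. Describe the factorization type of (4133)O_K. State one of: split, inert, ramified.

-365 mod 4 = 3, hence disc K = 4·(-365) = -1460 and O_K = ℤ[√-365].
4133 ∤ -1460, so 4133 is unramified.
Compute (-365/4133) via Euler: 3768^((4133-1)/2) mod 4133 = 1, so (-365/4133) = 1.
(-365/4133) = 1, so 4133 splits.

splits completely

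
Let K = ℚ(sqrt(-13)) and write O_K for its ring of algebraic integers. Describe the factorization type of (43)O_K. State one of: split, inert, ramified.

inert — (43) stays prime in O_K

d = -13 ≡ 3 (mod 4), so O_K = ℤ[√-13] and disc(K) = 4d = -52.
43 ∤ -52, so 43 is unramified.
Compute (-13/43) via Euler: 30^((43-1)/2) mod 43 = 42, so (-13/43) = -1.
Legendre symbol -1 ⇒ 43 is inert.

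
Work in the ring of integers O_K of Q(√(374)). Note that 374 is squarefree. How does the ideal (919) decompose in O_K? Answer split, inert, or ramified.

d = 374 ≡ 2 (mod 4), so O_K = ℤ[√374] and disc(K) = 4d = 1496.
919 ∤ 1496, so 919 is unramified.
Legendre symbol by Euler's criterion: (374/919) ≡ 374^459 ≡ 1 (mod 919), i.e. (374/919) = 1.
Legendre symbol 1 ⇒ 919 is split.

p splits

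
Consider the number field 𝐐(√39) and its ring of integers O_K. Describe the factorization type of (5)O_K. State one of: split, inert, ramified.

d = 39 ≡ 3 (mod 4), so O_K = ℤ[√39] and disc(K) = 4d = 156.
5 ∤ 156, so 5 is unramified.
Euler's criterion: 39^2 mod 5 = 1. Thus (39|5) = 1.
d is a quadratic residue mod p, hence 5 splits in O_K.

5 splits in O_K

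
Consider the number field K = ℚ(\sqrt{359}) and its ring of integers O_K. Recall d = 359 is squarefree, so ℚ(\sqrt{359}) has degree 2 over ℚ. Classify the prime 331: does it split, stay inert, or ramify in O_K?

inert — (331) stays prime in O_K

359 mod 4 = 3, hence disc K = 4·359 = 1436 and O_K = ℤ[√359].
331 ∤ 1436, so 331 is unramified.
Euler's criterion: 359^165 mod 331 = 330. Thus (359|331) = -1.
(359/331) = -1, so 331 is inert.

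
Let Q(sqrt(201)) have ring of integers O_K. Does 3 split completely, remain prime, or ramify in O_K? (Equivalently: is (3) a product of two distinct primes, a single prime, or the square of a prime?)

ramified

201 mod 4 = 1, hence disc K = 201 and O_K = ℤ[(1+√201)/2].
disc(K) = 201 = 3·67, so p = 3 is ramified.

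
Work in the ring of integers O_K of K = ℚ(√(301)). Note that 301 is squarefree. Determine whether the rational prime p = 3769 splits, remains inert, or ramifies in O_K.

301 mod 4 = 1, hence disc K = 301 and O_K = ℤ[(1+√301)/2].
Since gcd(3769, 301) = 1 the prime 3769 does not ramify.
(301/3769) = 301^1884 mod 3769 = 1, giving Legendre symbol 1.
d is a quadratic residue mod p, hence 3769 splits in O_K.

split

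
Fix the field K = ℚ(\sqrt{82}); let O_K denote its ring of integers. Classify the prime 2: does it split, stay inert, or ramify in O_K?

82 mod 4 = 2, hence disc K = 4·82 = 328 and O_K = ℤ[√82].
disc(K) = 328 = 2·164, so p = 2 is ramified.

ramifies in O_K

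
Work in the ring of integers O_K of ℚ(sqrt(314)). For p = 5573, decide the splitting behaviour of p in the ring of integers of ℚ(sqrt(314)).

Since 314 ≢ 1 mod 4, the ring of integers is ℤ[√314] with discriminant 4·314 = 1256.
5573 ∤ 1256, so 5573 is unramified.
Legendre symbol by Euler's criterion: (314/5573) ≡ 314^2786 ≡ 1 (mod 5573), i.e. (314/5573) = 1.
(314/5573) = 1, so 5573 splits.

p splits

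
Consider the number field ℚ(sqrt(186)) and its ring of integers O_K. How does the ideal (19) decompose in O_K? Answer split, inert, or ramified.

inert

Since 186 ≢ 1 mod 4, the ring of integers is ℤ[√186] with discriminant 4·186 = 744.
Since gcd(19, 744) = 1 the prime 19 does not ramify.
Compute (186/19) via Euler: 15^((19-1)/2) mod 19 = 18, so (186/19) = -1.
d is a non-residue mod p, hence 19 remains inert in O_K.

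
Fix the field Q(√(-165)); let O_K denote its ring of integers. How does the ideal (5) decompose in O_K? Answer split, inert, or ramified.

Since -165 ≢ 1 mod 4, the ring of integers is ℤ[√-165] with discriminant 4·(-165) = -660.
disc(K) = -660 = 5·(-132), so p = 5 is ramified.

p ramifies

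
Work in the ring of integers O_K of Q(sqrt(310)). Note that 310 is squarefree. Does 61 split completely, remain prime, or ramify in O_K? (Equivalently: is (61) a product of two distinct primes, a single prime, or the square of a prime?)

split — (61) = 𝔭₁𝔭₂ with 𝔭₁ ≠ 𝔭₂

310 mod 4 = 2, hence disc K = 4·310 = 1240 and O_K = ℤ[√310].
disc(K) = 1240 is not divisible by 61; 61 is unramified.
Euler's criterion: 310^30 mod 61 = 1. Thus (310|61) = 1.
Legendre symbol 1 ⇒ 61 is split.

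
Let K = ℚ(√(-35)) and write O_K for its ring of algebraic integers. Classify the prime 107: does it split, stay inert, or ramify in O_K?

inert — (107) stays prime in O_K

Since -35 ≡ 1 mod 4, the ring of integers is ℤ[(1+√-35)/2] with discriminant -35.
107 ∤ -35, so 107 is unramified.
(-35/107) = 72^53 mod 107 = 106, giving Legendre symbol -1.
Legendre symbol -1 ⇒ 107 is inert.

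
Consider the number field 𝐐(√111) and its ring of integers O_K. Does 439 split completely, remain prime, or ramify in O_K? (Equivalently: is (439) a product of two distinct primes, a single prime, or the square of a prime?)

111 mod 4 = 3, hence disc K = 4·111 = 444 and O_K = ℤ[√111].
439 ∤ 444, so 439 is unramified.
Compute (111/439) via Euler: 111^((439-1)/2) mod 439 = 1, so (111/439) = 1.
d is a quadratic residue mod p, hence 439 splits in O_K.

splits completely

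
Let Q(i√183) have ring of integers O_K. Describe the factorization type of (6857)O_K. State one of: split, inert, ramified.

inert

Since -183 ≡ 1 mod 4, the ring of integers is ℤ[(1+√-183)/2] with discriminant -183.
6857 ∤ -183, so 6857 is unramified.
Compute (-183/6857) via Euler: 6674^((6857-1)/2) mod 6857 = 6856, so (-183/6857) = -1.
(-183/6857) = -1, so 6857 is inert.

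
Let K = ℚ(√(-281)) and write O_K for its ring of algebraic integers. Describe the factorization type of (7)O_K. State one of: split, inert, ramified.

remains prime (inert)

-281 mod 4 = 3, hence disc K = 4·(-281) = -1124 and O_K = ℤ[√-281].
disc(K) = -1124 is not divisible by 7; 7 is unramified.
Compute (-281/7) via Euler: 6^((7-1)/2) mod 7 = 6, so (-281/7) = -1.
d is a non-residue mod p, hence 7 remains inert in O_K.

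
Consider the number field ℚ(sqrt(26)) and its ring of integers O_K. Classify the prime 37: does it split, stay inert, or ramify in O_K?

37 splits in O_K

d = 26 ≡ 2 (mod 4), so O_K = ℤ[√26] and disc(K) = 4d = 104.
disc(K) = 104 is not divisible by 37; 37 is unramified.
Compute (26/37) via Euler: 26^((37-1)/2) mod 37 = 1, so (26/37) = 1.
Legendre symbol 1 ⇒ 37 is split.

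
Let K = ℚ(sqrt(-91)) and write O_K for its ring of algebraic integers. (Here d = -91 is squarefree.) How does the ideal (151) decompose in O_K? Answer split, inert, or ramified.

remains prime (inert)

Since -91 ≡ 1 mod 4, the ring of integers is ℤ[(1+√-91)/2] with discriminant -91.
151 ∤ -91, so 151 is unramified.
Legendre symbol by Euler's criterion: (-91/151) ≡ (-91)^75 ≡ 150 (mod 151), i.e. (-91/151) = -1.
(-91/151) = -1, so 151 is inert.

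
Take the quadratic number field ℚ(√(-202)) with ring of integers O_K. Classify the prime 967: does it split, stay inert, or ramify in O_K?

Since -202 ≢ 1 mod 4, the ring of integers is ℤ[√-202] with discriminant 4·(-202) = -808.
967 ∤ -808, so 967 is unramified.
(-202/967) = 765^483 mod 967 = 966, giving Legendre symbol -1.
d is a non-residue mod p, hence 967 remains inert in O_K.

inert — (967) stays prime in O_K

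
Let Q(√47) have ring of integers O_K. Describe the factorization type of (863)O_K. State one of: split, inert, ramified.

d = 47 ≡ 3 (mod 4), so O_K = ℤ[√47] and disc(K) = 4d = 188.
Since gcd(863, 188) = 1 the prime 863 does not ramify.
Euler's criterion: 47^431 mod 863 = 862. Thus (47|863) = -1.
Legendre symbol -1 ⇒ 863 is inert.

inert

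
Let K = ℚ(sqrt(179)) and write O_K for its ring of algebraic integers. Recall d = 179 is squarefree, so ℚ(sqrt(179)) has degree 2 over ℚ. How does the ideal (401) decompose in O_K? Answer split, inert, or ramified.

splits completely

d = 179 ≡ 3 (mod 4), so O_K = ℤ[√179] and disc(K) = 4d = 716.
disc(K) = 716 is not divisible by 401; 401 is unramified.
Euler's criterion: 179^200 mod 401 = 1. Thus (179|401) = 1.
Legendre symbol 1 ⇒ 401 is split.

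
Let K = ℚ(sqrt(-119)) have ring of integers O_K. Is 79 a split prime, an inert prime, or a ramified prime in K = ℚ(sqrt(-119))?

inert — (79) stays prime in O_K

-119 mod 4 = 1, hence disc K = -119 and O_K = ℤ[(1+√-119)/2].
disc(K) = -119 is not divisible by 79; 79 is unramified.
Euler's criterion: (-119)^39 mod 79 = 78. Thus (-119|79) = -1.
Legendre symbol -1 ⇒ 79 is inert.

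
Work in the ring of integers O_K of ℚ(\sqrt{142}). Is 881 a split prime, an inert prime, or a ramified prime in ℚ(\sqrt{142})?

split — (881) = 𝔭₁𝔭₂ with 𝔭₁ ≠ 𝔭₂

142 mod 4 = 2, hence disc K = 4·142 = 568 and O_K = ℤ[√142].
881 ∤ 568, so 881 is unramified.
Compute (142/881) via Euler: 142^((881-1)/2) mod 881 = 1, so (142/881) = 1.
(142/881) = 1, so 881 splits.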